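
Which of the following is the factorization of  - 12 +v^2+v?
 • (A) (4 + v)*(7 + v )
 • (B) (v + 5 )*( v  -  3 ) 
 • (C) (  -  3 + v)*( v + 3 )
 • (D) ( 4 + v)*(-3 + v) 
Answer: D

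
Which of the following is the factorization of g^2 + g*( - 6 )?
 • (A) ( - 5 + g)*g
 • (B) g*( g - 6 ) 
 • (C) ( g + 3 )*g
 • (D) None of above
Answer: B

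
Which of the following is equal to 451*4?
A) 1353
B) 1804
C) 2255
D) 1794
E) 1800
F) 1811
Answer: B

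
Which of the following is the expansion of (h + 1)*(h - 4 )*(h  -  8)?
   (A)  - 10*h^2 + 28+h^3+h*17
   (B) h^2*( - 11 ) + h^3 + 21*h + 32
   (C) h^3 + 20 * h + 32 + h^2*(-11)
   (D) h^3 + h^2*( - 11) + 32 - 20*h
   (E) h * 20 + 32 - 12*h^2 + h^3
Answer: C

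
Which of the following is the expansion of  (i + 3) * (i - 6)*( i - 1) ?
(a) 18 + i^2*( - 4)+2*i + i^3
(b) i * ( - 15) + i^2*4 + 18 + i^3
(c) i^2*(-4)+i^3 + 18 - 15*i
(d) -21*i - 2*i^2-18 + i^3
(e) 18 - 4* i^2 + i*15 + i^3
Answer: c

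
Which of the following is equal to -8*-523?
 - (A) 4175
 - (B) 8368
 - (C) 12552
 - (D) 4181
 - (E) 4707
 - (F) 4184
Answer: F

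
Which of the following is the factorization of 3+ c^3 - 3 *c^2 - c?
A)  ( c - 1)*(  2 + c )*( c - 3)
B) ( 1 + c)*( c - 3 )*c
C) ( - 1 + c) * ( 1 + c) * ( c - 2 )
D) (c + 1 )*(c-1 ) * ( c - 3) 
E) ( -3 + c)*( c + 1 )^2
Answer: D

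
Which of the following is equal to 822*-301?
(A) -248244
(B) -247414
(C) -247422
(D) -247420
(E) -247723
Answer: C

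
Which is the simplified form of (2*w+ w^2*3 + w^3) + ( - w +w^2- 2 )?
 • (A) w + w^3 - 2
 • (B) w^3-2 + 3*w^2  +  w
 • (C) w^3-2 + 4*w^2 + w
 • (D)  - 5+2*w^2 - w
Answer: C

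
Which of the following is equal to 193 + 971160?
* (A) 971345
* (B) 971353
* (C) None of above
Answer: B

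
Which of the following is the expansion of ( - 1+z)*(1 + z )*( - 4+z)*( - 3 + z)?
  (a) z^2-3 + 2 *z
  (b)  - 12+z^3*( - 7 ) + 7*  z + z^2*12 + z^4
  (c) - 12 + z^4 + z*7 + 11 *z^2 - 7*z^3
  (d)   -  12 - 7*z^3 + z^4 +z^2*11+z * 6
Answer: c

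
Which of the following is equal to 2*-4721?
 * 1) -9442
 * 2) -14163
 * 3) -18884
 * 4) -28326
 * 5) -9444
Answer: 1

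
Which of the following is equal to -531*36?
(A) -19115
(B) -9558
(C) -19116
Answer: C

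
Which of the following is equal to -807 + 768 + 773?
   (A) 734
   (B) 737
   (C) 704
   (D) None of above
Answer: A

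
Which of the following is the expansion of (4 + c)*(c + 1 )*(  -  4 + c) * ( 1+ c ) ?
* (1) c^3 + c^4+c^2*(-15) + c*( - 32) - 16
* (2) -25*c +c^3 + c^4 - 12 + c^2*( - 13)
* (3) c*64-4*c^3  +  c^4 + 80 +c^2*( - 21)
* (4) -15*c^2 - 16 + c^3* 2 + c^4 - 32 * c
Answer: 4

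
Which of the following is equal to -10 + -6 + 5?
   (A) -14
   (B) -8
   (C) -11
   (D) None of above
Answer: C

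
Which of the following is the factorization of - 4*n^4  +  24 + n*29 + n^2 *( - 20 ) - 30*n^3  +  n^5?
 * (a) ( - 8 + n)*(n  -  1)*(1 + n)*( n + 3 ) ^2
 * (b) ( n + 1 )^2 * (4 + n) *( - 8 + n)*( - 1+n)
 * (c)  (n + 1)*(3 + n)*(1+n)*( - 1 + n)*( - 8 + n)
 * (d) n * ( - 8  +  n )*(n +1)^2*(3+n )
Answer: c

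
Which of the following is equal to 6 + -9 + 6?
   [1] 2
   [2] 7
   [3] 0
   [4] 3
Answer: 4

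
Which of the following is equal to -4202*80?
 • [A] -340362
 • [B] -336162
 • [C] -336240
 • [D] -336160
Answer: D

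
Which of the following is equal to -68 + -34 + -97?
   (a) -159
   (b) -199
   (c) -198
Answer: b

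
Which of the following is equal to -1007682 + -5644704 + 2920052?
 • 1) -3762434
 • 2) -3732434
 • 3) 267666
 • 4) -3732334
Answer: 4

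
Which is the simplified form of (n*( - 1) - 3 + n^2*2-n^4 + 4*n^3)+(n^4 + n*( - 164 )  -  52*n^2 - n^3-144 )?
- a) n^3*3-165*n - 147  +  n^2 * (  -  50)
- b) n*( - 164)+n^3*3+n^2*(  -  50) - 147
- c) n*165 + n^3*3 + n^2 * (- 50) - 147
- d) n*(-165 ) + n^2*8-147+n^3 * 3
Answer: a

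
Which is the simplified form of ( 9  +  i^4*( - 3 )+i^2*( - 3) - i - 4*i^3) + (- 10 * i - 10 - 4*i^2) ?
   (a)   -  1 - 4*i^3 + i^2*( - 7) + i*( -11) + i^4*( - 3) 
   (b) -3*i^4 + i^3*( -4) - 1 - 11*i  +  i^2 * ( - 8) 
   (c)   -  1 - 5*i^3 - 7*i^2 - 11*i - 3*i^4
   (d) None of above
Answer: a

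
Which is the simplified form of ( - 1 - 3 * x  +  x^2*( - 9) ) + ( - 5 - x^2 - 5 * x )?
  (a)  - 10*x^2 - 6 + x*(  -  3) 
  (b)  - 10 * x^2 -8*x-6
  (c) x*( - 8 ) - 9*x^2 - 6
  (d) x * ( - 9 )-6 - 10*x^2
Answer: b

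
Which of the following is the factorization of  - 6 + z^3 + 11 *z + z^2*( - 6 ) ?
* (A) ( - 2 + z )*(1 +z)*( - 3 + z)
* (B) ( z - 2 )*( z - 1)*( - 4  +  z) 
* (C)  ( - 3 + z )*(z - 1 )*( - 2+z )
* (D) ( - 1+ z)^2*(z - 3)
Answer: C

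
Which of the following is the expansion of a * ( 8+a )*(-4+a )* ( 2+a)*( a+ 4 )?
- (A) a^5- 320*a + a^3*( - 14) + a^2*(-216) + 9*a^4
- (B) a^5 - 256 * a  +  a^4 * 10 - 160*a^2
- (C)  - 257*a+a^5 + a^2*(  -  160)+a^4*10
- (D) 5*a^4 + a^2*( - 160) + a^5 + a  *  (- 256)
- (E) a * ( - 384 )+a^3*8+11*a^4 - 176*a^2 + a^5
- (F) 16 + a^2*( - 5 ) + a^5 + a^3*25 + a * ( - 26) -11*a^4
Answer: B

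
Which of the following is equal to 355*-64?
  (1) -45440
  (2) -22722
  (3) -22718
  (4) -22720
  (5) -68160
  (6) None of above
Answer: 4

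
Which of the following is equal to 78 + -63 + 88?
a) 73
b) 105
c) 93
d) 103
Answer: d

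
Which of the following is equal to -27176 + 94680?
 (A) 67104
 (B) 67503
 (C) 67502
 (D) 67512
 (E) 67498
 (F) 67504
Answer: F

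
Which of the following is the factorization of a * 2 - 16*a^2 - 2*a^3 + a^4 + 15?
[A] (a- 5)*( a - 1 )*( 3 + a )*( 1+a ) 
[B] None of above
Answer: A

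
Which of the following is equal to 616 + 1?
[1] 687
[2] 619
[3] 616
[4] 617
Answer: 4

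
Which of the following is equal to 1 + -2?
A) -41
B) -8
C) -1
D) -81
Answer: C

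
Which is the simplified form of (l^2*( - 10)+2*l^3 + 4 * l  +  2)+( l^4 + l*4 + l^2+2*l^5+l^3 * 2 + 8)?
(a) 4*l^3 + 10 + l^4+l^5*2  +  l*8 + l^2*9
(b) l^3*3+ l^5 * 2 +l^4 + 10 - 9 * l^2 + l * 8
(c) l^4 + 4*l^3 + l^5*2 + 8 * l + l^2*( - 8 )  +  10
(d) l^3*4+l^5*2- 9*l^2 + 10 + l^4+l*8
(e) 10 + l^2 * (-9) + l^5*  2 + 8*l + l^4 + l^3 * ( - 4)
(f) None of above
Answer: d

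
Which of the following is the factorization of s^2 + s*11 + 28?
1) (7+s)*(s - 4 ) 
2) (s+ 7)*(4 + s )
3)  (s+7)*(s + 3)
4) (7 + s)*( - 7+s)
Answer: 2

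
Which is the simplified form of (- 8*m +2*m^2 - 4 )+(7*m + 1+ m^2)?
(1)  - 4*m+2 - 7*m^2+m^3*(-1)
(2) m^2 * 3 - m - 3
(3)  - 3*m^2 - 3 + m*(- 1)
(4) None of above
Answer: 2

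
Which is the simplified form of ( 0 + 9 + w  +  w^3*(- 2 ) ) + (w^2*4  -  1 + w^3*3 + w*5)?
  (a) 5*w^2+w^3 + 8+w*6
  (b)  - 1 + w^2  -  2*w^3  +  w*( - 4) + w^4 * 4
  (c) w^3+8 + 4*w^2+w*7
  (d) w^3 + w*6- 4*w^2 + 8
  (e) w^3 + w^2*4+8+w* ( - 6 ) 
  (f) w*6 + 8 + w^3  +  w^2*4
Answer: f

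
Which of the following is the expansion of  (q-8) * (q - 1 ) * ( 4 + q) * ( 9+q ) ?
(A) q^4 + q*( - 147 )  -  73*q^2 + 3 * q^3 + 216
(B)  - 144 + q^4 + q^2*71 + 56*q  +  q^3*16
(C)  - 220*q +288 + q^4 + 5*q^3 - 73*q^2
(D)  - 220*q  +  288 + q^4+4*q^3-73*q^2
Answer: D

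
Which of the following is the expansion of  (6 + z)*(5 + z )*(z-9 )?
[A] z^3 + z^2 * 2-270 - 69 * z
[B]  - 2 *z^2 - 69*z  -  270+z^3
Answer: A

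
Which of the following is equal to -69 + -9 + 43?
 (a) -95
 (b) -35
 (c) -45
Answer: b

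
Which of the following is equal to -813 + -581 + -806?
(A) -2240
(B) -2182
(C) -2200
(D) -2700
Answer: C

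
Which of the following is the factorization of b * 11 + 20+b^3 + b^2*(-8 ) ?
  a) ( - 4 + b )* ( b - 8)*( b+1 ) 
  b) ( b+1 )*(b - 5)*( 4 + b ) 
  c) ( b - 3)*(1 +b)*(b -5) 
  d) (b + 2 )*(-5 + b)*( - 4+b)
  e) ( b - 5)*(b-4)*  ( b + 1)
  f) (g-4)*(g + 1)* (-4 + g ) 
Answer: e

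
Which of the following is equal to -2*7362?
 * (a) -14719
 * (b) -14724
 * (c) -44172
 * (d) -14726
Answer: b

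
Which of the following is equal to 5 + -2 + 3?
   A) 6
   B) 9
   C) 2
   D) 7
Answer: A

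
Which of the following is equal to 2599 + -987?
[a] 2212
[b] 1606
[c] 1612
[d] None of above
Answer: c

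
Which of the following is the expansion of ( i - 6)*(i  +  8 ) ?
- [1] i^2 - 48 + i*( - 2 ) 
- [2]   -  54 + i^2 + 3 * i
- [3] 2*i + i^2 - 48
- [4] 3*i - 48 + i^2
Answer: 3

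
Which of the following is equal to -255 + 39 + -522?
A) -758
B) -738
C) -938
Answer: B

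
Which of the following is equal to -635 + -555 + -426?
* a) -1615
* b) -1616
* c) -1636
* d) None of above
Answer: b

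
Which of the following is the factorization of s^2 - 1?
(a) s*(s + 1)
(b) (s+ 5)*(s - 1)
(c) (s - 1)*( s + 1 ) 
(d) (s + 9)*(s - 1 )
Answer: c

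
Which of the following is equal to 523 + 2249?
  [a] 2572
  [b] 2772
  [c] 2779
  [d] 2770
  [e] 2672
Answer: b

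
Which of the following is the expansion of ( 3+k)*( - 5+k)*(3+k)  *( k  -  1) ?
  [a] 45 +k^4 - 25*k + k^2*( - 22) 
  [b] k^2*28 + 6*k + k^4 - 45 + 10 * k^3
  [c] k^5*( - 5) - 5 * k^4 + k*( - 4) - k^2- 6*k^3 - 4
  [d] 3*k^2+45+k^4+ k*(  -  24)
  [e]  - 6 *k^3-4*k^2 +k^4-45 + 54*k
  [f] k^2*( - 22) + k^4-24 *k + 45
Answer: f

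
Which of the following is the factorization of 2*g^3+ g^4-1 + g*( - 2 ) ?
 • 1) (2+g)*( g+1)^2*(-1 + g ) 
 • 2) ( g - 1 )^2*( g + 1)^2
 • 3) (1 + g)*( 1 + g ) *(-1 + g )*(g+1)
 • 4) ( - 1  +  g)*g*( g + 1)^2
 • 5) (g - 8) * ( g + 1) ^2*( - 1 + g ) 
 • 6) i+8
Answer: 3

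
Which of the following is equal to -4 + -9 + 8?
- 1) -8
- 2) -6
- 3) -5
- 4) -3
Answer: 3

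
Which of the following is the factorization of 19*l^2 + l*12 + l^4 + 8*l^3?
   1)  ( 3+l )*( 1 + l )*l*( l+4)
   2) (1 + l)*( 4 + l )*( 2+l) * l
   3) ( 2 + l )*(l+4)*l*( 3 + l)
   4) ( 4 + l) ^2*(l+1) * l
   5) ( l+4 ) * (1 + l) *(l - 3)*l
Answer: 1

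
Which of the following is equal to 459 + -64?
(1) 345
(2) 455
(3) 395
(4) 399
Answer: 3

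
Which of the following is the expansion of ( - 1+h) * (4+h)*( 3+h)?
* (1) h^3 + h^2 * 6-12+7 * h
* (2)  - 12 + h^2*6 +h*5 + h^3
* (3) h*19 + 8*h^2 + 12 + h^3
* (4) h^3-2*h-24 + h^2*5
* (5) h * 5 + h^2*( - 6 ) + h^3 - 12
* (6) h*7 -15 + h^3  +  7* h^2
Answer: 2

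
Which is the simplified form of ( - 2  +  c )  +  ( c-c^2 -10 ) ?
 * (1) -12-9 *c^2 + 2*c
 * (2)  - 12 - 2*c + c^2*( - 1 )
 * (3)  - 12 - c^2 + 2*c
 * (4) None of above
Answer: 3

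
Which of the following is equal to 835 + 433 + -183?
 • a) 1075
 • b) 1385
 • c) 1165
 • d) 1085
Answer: d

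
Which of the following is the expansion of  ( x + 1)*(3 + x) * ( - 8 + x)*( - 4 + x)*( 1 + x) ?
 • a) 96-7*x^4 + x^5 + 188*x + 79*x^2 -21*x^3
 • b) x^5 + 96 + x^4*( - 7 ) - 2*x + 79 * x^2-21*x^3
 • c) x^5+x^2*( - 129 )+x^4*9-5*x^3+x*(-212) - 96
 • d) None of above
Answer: a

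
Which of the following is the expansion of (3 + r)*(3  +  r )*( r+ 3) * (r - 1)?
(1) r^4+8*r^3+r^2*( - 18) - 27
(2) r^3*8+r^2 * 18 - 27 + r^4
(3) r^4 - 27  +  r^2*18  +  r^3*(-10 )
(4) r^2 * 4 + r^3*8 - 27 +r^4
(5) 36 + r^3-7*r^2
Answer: 2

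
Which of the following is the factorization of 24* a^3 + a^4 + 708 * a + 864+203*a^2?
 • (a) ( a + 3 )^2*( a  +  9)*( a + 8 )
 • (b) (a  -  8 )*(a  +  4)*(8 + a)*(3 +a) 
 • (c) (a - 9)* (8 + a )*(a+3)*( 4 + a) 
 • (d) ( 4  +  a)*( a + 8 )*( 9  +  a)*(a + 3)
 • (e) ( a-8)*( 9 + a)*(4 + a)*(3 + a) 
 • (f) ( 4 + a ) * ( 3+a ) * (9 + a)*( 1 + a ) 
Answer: d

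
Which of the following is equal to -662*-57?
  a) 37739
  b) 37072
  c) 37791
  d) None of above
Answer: d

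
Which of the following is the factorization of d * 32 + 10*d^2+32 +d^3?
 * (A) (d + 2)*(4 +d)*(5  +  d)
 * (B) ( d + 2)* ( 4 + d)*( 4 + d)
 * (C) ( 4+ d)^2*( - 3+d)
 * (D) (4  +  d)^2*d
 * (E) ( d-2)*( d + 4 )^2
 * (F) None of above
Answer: B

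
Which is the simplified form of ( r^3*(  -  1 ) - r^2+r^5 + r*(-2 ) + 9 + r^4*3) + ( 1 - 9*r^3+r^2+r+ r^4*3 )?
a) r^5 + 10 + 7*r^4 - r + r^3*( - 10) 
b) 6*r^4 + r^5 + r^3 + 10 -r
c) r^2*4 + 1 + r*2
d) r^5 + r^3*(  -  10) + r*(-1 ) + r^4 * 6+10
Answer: d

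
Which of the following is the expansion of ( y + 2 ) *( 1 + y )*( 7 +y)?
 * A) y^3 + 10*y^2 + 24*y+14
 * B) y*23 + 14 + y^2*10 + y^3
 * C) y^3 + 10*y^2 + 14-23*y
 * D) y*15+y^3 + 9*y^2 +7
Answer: B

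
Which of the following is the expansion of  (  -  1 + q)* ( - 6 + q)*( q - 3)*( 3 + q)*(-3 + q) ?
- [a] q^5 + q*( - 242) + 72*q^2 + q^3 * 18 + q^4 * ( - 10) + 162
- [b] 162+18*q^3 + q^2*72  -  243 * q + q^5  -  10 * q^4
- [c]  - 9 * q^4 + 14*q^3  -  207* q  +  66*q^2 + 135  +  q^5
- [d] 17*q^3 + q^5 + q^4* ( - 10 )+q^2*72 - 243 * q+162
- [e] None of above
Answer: b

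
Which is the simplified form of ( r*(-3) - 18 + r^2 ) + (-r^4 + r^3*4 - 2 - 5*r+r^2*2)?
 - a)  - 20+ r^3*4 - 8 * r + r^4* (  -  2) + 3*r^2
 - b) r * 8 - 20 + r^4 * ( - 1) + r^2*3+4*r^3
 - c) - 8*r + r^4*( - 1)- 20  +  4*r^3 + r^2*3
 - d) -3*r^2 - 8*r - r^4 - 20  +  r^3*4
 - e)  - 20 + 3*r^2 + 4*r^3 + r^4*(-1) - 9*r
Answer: c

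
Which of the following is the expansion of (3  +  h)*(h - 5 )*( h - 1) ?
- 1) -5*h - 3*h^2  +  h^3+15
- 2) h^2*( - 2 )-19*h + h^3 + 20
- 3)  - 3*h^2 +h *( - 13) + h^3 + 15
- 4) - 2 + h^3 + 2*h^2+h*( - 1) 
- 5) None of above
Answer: 3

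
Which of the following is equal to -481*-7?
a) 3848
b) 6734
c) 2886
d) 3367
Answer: d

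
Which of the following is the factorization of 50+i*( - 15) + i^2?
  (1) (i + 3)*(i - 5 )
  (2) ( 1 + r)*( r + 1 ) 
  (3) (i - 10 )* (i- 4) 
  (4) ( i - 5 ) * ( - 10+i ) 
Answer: 4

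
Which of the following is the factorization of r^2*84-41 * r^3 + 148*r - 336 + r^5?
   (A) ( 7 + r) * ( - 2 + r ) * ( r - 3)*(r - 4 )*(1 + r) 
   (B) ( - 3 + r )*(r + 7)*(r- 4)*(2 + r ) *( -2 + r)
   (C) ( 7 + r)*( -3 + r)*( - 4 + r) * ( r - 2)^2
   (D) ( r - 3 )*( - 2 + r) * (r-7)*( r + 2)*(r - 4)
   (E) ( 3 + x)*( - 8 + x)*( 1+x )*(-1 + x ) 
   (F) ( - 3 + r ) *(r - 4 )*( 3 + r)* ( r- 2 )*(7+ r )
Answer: B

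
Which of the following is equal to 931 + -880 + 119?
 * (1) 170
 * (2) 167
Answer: 1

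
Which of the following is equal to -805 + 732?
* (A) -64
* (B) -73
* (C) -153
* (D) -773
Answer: B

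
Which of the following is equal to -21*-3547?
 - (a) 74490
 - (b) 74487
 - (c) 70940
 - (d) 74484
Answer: b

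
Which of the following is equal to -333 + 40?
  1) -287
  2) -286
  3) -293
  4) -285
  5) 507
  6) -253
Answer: 3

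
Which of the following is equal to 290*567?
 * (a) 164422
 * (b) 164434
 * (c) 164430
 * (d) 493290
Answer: c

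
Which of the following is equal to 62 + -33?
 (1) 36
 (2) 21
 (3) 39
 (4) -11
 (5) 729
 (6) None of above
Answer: 6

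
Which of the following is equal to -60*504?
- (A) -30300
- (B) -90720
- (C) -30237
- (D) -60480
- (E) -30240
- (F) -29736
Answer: E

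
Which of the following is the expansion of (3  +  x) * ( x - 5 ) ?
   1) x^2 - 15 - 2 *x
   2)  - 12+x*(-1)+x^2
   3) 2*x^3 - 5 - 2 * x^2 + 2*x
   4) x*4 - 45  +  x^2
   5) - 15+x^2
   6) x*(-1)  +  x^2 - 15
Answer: 1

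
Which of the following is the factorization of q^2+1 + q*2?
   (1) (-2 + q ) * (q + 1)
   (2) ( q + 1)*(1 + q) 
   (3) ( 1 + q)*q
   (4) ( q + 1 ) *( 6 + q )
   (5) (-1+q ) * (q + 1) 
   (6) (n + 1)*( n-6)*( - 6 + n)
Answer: 2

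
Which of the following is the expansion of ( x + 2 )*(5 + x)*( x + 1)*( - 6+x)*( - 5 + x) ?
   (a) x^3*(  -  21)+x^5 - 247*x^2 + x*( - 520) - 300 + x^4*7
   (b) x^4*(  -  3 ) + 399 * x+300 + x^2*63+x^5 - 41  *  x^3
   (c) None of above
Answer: c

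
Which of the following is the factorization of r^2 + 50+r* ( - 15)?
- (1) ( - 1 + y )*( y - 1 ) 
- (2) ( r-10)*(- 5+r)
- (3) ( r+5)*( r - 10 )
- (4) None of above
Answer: 2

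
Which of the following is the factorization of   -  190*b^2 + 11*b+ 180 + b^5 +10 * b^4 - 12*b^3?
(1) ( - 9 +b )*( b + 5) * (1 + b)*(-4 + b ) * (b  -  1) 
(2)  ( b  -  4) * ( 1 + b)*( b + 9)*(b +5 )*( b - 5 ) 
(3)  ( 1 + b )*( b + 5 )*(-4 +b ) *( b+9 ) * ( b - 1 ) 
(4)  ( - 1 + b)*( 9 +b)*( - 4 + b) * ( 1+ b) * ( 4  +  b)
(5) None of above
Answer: 3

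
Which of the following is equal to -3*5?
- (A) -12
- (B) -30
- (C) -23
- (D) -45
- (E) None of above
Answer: E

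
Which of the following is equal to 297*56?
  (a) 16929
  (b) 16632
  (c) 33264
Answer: b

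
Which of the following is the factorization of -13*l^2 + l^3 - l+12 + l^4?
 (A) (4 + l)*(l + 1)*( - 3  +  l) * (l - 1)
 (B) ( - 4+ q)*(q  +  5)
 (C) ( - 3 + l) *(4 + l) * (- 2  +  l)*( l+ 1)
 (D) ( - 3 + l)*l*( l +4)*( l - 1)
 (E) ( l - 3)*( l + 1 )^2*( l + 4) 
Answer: A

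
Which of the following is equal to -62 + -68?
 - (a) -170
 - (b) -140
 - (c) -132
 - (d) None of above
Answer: d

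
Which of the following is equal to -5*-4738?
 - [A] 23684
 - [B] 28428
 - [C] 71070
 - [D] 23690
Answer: D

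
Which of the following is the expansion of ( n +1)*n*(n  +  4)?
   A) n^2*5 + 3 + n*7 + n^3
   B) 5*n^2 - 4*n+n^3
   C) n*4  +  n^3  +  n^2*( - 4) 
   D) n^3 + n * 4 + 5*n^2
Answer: D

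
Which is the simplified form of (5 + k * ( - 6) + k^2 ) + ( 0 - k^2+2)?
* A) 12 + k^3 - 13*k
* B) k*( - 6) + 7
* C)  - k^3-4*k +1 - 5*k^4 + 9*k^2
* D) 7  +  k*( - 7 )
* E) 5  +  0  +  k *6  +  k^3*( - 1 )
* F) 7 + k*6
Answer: B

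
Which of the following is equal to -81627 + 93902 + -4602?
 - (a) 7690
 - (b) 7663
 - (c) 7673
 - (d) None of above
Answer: c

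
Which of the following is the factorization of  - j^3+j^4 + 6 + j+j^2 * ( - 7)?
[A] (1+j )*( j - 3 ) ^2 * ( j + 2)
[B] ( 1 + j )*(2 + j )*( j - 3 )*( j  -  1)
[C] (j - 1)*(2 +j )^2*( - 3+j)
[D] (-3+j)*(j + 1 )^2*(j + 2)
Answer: B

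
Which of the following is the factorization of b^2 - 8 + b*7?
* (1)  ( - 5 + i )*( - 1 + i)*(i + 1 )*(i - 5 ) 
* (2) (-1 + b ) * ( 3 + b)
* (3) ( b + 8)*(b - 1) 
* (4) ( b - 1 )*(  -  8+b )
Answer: 3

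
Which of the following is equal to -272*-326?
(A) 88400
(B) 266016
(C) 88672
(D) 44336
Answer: C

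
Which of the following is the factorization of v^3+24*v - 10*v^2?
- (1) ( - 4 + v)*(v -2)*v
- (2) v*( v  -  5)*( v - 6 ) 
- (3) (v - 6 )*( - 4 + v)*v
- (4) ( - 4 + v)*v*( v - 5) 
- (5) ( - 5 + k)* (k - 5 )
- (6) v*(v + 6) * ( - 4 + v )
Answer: 3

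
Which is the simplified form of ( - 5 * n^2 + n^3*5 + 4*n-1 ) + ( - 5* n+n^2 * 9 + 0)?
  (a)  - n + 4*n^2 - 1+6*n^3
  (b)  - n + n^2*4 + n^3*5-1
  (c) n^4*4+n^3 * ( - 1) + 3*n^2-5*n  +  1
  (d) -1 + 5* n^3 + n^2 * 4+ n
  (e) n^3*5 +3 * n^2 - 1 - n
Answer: b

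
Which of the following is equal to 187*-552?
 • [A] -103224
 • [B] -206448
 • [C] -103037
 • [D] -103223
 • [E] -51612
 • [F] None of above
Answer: A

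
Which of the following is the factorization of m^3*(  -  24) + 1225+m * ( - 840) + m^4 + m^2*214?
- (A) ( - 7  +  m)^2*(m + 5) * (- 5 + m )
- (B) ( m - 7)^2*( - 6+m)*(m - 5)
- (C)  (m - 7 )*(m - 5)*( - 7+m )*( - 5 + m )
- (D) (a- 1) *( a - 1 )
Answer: C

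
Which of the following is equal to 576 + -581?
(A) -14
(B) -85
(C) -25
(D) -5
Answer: D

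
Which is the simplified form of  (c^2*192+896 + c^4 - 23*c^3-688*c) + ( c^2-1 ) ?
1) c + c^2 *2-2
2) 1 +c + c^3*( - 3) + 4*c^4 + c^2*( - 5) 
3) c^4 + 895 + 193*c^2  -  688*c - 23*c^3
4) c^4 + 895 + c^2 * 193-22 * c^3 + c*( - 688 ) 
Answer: 3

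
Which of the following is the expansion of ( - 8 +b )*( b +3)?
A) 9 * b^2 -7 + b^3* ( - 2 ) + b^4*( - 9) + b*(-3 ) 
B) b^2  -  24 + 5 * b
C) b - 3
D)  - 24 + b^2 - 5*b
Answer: D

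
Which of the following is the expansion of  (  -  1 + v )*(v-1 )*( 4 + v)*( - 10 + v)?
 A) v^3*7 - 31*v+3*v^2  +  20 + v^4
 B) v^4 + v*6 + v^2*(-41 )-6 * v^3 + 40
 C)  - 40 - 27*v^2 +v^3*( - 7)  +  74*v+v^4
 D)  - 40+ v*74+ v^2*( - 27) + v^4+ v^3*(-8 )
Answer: D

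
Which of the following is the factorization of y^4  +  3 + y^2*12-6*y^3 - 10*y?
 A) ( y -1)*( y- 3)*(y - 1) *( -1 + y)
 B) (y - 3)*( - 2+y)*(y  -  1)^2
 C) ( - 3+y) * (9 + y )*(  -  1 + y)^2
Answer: A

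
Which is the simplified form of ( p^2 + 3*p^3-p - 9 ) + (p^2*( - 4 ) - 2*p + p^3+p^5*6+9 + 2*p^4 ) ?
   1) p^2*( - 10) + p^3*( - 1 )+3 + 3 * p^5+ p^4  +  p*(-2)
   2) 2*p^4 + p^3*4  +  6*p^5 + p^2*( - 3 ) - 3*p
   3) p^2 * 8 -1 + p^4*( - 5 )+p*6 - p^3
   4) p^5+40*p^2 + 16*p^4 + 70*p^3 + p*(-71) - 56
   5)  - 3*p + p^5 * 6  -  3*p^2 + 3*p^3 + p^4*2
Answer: 2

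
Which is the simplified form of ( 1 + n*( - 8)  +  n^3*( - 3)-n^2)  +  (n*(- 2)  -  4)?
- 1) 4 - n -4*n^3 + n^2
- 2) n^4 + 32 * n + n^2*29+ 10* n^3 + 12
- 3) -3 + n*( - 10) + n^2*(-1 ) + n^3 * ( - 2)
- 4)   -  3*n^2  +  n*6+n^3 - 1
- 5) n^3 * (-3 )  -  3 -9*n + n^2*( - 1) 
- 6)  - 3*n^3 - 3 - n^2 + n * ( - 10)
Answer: 6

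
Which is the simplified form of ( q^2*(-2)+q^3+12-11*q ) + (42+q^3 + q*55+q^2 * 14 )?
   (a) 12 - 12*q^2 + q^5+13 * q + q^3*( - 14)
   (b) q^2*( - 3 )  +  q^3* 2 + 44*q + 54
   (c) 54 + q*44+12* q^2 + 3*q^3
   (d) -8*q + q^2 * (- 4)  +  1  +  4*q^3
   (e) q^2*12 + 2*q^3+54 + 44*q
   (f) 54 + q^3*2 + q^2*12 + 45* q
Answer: e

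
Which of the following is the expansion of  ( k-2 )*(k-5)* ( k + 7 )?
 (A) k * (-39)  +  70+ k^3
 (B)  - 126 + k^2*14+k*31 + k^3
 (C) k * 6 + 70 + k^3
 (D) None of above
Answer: A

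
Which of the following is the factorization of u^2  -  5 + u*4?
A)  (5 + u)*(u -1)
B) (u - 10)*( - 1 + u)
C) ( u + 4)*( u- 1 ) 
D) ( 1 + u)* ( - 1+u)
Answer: A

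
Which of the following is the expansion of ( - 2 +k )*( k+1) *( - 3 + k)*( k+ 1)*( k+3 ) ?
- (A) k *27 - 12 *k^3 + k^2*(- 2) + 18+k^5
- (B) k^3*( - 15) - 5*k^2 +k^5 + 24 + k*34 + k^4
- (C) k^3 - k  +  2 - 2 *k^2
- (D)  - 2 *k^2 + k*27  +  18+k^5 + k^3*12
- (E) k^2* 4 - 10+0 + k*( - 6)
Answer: A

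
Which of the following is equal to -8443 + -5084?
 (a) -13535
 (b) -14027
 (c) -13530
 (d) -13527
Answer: d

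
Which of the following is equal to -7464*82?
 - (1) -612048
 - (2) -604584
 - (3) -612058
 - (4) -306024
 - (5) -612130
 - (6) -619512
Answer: 1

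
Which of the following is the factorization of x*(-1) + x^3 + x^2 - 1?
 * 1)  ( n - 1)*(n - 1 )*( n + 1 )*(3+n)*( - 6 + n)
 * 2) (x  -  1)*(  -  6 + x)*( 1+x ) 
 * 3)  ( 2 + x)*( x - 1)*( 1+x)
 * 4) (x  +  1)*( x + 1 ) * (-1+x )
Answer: 4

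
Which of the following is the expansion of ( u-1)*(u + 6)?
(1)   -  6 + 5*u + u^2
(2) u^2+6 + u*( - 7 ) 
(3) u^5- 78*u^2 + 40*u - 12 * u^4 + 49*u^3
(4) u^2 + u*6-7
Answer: 1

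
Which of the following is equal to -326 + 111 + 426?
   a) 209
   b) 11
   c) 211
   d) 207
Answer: c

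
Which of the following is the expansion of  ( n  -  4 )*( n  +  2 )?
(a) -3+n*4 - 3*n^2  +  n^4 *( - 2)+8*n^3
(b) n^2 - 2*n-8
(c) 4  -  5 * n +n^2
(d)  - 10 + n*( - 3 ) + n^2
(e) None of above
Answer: b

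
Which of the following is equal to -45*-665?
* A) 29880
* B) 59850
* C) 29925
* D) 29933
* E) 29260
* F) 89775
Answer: C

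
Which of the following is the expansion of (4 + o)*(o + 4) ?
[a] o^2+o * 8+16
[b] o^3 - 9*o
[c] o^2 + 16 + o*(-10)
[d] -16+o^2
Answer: a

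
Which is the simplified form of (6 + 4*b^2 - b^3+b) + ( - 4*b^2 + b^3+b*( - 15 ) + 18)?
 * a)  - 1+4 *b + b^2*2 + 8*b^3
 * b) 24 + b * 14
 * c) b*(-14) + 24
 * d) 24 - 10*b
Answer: c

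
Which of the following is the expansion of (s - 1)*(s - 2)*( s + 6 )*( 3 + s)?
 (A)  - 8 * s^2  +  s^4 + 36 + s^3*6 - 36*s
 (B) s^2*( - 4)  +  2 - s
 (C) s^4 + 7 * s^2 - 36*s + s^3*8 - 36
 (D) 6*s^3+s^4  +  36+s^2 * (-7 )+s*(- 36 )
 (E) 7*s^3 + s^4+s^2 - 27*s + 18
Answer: D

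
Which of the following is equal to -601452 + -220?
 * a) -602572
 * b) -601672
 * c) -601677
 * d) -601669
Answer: b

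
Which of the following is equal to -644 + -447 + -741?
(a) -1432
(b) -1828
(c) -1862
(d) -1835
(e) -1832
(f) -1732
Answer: e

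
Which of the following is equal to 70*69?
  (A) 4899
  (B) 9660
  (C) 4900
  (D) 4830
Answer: D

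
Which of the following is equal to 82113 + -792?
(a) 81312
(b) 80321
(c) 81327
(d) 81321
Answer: d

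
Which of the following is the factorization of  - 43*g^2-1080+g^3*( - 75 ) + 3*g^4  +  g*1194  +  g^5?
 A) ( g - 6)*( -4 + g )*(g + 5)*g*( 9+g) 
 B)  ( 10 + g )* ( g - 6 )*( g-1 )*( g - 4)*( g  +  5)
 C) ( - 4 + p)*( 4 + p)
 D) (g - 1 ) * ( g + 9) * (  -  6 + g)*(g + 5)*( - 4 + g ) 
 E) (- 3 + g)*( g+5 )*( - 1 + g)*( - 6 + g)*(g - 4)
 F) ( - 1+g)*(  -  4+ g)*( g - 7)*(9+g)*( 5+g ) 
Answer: D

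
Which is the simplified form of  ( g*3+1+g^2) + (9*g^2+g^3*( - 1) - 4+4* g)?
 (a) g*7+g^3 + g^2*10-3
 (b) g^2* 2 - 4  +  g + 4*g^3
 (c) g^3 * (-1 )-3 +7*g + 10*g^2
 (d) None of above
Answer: c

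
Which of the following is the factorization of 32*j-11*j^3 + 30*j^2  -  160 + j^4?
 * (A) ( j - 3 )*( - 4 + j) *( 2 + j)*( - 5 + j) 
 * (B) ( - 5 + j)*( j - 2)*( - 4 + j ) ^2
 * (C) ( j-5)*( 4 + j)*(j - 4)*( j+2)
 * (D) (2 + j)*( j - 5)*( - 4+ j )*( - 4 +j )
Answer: D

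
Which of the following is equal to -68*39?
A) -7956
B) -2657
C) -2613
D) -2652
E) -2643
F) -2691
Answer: D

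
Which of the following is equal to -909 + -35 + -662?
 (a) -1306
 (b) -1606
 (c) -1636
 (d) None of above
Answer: b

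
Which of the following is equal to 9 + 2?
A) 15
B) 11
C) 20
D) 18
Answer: B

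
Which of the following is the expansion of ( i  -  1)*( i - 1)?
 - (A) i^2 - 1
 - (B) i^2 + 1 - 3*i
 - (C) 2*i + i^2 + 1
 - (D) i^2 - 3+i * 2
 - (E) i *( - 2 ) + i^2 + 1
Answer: E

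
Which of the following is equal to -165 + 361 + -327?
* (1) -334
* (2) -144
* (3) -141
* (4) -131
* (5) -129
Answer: 4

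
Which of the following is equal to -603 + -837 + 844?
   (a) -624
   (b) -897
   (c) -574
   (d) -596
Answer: d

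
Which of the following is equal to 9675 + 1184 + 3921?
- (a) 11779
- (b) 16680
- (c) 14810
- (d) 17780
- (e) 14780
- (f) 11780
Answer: e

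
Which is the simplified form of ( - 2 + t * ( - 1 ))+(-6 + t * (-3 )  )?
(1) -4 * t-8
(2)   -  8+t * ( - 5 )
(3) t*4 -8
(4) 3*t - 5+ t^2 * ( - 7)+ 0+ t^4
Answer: 1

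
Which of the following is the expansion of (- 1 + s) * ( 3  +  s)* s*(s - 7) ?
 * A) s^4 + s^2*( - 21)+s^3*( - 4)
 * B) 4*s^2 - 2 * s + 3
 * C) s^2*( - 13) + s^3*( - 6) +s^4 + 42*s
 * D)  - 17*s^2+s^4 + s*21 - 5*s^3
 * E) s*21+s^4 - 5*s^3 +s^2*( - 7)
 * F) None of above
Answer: D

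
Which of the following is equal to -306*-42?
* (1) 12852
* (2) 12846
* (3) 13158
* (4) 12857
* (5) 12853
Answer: 1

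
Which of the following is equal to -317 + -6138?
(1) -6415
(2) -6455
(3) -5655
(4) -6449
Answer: 2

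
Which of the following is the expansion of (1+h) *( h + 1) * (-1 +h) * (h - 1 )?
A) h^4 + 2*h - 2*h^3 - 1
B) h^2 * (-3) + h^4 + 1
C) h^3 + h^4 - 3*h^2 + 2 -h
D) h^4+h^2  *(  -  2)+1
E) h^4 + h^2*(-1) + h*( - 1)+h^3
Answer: D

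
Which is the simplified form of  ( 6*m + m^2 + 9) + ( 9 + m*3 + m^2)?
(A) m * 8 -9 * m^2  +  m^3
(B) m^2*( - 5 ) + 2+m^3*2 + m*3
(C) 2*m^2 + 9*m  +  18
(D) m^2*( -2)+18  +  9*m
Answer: C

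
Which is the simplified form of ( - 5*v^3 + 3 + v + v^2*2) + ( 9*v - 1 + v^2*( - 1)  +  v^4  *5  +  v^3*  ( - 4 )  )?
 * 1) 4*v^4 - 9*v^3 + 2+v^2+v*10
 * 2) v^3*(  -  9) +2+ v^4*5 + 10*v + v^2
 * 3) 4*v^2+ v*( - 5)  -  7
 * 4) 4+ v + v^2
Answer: 2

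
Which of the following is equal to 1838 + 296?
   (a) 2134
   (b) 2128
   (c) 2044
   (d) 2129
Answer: a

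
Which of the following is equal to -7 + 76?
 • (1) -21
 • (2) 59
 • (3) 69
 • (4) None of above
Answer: 3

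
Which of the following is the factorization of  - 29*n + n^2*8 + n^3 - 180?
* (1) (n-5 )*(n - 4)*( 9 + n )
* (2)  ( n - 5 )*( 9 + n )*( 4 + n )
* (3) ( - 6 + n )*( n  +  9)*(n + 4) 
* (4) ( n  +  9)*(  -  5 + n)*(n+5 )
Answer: 2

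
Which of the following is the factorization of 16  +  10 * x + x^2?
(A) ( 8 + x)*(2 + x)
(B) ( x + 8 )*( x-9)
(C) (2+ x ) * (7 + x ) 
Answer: A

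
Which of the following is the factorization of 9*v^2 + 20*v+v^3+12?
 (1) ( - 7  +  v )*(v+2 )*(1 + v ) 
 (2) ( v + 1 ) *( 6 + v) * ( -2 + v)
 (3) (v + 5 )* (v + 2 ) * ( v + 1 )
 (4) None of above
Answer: 4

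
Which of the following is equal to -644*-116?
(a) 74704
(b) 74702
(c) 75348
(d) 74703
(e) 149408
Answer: a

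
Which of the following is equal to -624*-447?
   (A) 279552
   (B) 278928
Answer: B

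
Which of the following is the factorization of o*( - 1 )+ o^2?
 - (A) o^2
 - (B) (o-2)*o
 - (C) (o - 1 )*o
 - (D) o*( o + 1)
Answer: C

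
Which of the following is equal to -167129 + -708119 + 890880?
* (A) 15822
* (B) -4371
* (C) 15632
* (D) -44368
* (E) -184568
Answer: C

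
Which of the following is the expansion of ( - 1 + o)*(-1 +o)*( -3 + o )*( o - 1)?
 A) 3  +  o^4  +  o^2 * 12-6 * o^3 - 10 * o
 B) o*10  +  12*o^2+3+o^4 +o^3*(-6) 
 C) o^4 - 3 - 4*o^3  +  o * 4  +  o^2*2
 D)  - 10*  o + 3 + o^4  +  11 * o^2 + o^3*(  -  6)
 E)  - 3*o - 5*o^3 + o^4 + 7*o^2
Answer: A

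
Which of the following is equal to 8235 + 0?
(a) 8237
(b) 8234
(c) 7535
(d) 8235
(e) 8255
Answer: d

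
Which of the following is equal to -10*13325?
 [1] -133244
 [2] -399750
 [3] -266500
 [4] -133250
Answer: 4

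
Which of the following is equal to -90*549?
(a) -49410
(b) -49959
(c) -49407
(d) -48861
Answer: a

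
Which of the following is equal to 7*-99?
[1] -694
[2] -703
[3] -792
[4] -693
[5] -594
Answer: 4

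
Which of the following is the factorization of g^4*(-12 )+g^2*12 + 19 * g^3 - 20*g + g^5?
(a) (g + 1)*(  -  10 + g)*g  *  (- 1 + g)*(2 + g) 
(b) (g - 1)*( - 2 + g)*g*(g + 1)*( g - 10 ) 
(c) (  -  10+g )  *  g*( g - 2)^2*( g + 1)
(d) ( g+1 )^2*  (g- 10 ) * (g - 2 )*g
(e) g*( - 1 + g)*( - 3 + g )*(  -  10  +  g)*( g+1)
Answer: b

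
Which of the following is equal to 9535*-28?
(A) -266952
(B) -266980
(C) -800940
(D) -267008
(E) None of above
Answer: B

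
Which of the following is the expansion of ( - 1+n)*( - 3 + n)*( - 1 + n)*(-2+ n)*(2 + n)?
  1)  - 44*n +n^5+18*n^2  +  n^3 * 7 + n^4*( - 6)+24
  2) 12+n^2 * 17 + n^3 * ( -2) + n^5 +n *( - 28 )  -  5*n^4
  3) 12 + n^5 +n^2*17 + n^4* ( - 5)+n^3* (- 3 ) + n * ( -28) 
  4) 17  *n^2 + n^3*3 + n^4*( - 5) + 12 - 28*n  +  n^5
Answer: 4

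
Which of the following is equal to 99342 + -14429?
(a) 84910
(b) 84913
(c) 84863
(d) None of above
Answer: b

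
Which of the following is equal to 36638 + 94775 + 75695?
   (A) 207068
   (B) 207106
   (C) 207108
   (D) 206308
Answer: C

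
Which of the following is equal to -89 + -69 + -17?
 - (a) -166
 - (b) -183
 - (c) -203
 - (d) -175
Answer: d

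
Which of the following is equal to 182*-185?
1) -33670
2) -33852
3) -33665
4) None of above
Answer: 1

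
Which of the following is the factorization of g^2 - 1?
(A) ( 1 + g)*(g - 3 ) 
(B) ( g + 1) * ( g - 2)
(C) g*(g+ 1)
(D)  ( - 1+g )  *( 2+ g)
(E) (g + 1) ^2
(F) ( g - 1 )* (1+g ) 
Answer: F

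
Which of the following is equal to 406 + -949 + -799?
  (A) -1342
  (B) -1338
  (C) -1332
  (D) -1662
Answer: A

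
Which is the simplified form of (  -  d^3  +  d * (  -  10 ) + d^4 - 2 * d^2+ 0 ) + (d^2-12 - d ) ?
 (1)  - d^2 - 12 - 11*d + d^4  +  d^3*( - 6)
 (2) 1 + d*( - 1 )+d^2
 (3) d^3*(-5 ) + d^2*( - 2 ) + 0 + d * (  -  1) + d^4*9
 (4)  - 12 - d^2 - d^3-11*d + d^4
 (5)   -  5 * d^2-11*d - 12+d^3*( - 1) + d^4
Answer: 4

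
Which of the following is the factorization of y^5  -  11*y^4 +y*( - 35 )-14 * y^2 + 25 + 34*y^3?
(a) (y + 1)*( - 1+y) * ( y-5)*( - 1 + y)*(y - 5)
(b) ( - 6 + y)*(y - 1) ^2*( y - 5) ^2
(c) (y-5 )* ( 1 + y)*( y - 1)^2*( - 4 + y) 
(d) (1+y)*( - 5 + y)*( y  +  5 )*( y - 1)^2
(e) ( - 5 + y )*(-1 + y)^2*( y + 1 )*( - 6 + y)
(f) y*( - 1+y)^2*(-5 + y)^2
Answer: a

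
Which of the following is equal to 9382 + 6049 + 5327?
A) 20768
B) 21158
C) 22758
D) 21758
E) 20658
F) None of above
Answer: F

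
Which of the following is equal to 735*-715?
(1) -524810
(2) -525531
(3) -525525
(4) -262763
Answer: 3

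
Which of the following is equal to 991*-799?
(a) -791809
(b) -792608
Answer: a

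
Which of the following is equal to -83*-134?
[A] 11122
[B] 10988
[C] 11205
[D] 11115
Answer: A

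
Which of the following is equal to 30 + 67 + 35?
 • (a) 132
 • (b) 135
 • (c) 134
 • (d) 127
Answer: a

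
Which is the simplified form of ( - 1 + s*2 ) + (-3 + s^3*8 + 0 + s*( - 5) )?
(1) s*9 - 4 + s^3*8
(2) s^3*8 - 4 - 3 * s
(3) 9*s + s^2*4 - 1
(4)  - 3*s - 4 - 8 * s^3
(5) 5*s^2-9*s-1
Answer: 2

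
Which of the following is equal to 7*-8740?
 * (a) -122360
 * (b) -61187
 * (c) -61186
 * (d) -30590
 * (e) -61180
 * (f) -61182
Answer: e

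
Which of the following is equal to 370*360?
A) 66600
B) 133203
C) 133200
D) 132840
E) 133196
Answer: C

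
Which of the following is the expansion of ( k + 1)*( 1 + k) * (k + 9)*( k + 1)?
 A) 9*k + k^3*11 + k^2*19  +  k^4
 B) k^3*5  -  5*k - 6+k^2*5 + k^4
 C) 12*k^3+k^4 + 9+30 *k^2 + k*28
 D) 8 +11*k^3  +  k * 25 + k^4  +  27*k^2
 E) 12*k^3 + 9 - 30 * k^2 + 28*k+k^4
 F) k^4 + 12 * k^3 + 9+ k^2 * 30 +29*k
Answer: C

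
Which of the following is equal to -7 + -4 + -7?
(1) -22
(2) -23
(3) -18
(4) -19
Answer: 3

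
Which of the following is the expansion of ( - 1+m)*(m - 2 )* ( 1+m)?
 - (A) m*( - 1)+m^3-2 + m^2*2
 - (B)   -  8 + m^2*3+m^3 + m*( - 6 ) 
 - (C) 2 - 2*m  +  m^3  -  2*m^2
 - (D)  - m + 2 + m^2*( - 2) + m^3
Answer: D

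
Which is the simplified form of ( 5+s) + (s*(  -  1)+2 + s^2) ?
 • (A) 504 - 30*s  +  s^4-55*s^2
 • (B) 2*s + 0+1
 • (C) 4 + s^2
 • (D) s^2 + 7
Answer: D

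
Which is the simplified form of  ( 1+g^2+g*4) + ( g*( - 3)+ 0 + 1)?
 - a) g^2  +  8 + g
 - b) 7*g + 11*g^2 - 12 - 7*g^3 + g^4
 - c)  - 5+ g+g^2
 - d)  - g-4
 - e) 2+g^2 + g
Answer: e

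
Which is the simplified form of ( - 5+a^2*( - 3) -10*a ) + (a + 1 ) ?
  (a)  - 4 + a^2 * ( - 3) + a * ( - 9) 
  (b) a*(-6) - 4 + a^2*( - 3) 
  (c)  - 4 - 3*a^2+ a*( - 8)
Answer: a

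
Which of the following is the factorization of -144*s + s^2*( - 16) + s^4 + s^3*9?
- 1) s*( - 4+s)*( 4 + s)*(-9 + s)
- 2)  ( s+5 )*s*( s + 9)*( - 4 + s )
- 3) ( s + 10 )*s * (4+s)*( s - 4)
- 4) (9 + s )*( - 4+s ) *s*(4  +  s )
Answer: 4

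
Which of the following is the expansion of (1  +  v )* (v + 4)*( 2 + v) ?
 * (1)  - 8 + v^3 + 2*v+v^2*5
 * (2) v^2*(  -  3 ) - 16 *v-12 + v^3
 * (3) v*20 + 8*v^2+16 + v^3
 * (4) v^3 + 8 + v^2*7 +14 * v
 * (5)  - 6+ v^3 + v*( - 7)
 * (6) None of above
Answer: 4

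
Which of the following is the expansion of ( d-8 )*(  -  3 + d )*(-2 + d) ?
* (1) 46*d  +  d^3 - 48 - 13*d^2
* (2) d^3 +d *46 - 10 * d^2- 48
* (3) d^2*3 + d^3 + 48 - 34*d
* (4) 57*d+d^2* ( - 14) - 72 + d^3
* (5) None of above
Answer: 1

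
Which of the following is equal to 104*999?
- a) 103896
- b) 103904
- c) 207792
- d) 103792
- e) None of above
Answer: a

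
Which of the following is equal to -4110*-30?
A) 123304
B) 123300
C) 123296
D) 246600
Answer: B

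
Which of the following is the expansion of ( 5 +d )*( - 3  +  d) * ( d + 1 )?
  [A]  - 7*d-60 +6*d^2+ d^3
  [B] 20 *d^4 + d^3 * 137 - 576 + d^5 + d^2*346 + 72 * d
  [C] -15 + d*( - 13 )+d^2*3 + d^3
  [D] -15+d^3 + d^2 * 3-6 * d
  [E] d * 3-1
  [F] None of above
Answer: C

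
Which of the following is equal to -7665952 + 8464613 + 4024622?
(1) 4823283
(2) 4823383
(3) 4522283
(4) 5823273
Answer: 1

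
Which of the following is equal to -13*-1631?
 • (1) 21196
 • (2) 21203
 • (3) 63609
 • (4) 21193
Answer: 2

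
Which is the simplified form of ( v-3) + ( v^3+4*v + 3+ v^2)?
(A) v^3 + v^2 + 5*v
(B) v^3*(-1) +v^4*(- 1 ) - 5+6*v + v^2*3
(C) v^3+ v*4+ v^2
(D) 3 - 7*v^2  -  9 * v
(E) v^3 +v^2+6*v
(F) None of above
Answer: A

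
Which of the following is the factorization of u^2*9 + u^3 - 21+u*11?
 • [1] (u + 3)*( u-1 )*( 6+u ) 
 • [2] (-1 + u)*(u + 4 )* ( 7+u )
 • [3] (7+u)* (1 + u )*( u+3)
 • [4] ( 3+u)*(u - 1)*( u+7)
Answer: 4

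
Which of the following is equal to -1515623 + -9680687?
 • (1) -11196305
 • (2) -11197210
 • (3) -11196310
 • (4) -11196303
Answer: 3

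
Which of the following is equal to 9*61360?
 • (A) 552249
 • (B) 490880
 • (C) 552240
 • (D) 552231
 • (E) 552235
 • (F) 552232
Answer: C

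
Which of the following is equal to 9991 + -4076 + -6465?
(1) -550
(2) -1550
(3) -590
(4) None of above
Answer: 1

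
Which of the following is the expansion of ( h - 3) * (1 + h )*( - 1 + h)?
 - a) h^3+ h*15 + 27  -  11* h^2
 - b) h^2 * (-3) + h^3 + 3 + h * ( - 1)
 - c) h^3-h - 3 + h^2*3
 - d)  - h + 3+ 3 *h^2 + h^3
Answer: b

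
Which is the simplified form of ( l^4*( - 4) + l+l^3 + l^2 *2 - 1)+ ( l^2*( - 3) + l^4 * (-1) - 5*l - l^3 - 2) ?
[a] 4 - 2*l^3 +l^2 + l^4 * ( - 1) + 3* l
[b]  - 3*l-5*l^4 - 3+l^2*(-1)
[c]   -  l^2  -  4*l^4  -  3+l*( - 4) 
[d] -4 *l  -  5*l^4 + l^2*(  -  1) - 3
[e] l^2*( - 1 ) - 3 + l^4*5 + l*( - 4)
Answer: d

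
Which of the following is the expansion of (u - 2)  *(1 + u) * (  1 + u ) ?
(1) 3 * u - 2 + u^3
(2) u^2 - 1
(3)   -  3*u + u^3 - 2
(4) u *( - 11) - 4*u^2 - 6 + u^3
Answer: 3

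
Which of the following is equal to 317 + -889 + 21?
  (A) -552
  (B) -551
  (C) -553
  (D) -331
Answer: B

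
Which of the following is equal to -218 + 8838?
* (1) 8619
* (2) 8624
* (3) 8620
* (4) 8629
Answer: 3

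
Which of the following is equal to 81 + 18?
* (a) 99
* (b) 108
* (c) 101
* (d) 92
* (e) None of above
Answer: a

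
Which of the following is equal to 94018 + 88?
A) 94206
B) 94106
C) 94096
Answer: B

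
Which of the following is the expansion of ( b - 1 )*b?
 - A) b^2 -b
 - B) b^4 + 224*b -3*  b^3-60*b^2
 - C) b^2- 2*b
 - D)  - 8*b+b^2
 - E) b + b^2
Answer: A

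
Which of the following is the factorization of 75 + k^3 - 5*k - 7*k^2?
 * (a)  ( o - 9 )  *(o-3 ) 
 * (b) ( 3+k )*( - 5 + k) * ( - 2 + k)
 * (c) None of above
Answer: c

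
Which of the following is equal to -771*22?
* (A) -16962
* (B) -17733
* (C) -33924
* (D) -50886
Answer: A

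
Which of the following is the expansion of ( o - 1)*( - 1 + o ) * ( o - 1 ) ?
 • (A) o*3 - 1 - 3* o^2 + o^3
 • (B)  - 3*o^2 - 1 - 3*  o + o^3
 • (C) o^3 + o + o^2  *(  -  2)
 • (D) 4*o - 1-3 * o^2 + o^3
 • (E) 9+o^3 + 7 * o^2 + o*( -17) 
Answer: A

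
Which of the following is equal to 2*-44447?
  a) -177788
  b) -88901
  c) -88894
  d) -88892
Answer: c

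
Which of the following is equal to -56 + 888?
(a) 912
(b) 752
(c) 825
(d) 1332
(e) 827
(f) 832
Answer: f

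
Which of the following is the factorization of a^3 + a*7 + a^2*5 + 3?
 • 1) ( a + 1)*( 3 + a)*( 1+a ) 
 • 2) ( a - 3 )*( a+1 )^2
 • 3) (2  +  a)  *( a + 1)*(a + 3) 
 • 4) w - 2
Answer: 1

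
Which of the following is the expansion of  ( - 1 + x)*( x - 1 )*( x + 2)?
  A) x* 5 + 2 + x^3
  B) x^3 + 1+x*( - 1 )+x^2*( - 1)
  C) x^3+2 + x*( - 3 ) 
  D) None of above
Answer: C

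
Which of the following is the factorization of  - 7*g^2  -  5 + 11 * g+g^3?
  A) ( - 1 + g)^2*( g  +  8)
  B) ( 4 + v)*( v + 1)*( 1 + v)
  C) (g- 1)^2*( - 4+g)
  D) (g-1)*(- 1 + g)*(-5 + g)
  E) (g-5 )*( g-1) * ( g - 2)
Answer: D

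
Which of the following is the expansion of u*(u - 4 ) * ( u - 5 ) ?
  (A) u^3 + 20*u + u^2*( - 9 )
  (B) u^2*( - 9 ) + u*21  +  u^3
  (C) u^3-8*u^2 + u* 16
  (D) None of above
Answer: A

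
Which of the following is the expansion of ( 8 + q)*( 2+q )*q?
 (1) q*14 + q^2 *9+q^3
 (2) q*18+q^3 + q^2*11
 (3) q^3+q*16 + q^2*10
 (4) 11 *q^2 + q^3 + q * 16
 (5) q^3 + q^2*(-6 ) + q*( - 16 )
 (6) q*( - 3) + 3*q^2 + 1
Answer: 3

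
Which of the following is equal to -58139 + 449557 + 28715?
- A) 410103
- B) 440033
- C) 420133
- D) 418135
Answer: C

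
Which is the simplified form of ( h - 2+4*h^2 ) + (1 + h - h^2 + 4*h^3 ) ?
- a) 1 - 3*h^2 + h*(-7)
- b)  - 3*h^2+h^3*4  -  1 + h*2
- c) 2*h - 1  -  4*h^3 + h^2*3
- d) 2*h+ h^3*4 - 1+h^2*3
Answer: d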